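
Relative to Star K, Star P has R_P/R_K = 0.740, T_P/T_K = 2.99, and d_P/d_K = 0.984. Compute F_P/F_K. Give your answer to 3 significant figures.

L_P/L_K = (R_P/R_K)²(T_P/T_K)⁴ = (0.740)² × (2.99)⁴ = 43.77.
F_P/F_K = (L_P/L_K)/(d_P/d_K)² = 43.77 / (0.984)² = 45.20.

45.2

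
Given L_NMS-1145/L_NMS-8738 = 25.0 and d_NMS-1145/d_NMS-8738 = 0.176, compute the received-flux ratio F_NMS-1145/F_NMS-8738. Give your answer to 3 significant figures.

807

F = L/(4πd²), so F_NMS-1145/F_NMS-8738 = (L_NMS-1145/L_NMS-8738) / (d_NMS-1145/d_NMS-8738)²
= 25.0 / (0.176)² = 25.0 / 0.03098 = 807.1.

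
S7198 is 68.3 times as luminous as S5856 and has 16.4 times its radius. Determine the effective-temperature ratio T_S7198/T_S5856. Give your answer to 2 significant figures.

L ∝ R²T⁴ gives T ∝ (L/R²)^(1/4), so
T_S7198/T_S5856 = (68.3 / 16.4²)^(1/4) = (0.2539)^(1/4) = 0.7099.

0.71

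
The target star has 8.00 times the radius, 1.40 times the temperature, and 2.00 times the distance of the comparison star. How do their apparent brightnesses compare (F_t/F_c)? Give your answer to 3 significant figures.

L_t/L_c = (R_t/R_c)²(T_t/T_c)⁴ = (8.00)² × (1.40)⁴ = 245.9.
F_t/F_c = (L_t/L_c)/(d_t/d_c)² = 245.9 / (2.00)² = 61.47.

61.5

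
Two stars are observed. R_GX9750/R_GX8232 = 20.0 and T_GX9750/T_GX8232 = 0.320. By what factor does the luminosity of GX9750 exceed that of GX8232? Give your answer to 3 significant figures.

4.19

From the Stefan–Boltzmann law, L ∝ R²T⁴, so
L_GX9750/L_GX8232 = (R_GX9750/R_GX8232)² (T_GX9750/T_GX8232)⁴ = (20.0)² × (0.320)⁴ = 400.0 × 0.01049 = 4.194.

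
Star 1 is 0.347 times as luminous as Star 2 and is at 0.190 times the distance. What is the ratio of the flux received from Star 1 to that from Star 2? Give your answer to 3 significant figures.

F = L/(4πd²), so F_1/F_2 = (L_1/L_2) / (d_1/d_2)²
= 0.347 / (0.190)² = 0.347 / 0.03610 = 9.612.

9.61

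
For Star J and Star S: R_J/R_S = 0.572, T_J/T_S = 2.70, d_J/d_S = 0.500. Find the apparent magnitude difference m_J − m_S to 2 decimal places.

L_J/L_S = (0.572)²(2.70)⁴ = 17.39.
F_J/F_S = (L_J/L_S)/(d_J/d_S)² = 17.39/0.2500 = 69.55.
m_J − m_S = −2.5 log₁₀(69.55) = -4.61.

-4.61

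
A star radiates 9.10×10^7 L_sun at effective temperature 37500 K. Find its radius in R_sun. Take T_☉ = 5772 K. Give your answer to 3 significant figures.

R/R_☉ = √(L/L_☉) / (T/T_☉)² = √(9.10×10^7) / (6.497)²
       = 9539 / 42.21 = 226.0.

226 R_sun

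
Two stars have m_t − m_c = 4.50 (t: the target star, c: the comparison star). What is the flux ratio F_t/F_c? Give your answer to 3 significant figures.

0.0158

F_t/F_c = 10^(−(m_t − m_c)/2.5) = 10^(-4.50/2.5) = 10^-1.800 = 0.01585.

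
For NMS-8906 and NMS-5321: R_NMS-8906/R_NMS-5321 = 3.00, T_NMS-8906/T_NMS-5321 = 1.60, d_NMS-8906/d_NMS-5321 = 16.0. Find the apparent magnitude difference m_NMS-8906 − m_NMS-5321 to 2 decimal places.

L_NMS-8906/L_NMS-5321 = (3.00)²(1.60)⁴ = 58.98.
F_NMS-8906/F_NMS-5321 = (L_NMS-8906/L_NMS-5321)/(d_NMS-8906/d_NMS-5321)² = 58.98/256.0 = 0.2304.
m_NMS-8906 − m_NMS-5321 = −2.5 log₁₀(0.2304) = 1.59.

1.59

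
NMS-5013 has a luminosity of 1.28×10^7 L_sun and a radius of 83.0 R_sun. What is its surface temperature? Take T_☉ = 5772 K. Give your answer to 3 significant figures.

3.79×10^4 K

T/T_☉ = (L/L_☉)^(1/4) / (R/R_☉)^(1/2)
T = 5772 × (1.28×10^7)^(1/4) / √(83.0) = 5772 × 59.81 / 9.110 = 3.790×10^4 K.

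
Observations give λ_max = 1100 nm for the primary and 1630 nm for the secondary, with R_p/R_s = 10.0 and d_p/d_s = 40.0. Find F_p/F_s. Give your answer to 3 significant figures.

Wien's law: T_p/T_s = λ_s/λ_p = 1630/1100 = 1.482.
L_p/L_s = (R_p/R_s)²(T_p/T_s)⁴ = (10.0)²(1.482)⁴ = 482.1.
F_p/F_s = (L_p/L_s)/(d_p/d_s)² = 482.1/(40.0)² = 0.3013.

0.301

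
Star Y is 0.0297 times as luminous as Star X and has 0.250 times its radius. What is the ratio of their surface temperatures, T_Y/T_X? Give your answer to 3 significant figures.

0.830

L ∝ R²T⁴ gives T ∝ (L/R²)^(1/4), so
T_Y/T_X = (0.0297 / 0.250²)^(1/4) = (0.4752)^(1/4) = 0.8303.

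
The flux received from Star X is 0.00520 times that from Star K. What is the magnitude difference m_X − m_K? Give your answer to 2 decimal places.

5.71

m_X − m_K = −2.5 log₁₀(F_X/F_K) = −2.5 log₁₀(0.00520) = −2.5 × (-2.284) = 5.710.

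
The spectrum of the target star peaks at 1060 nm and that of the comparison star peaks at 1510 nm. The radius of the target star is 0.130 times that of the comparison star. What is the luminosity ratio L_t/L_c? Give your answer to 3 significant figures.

0.0696

Wien's law gives T ∝ 1/λ_max, so T_t/T_c = λ_c/λ_t = 1510/1060 = 1.425.
Then L ∝ R²T⁴ gives L_t/L_c = (0.130)² × (1.425)⁴ = 0.01690 × 4.118 = 0.06959.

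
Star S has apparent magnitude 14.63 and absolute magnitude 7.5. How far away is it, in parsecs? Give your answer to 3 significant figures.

267 pc

m − M = 5 log₁₀(d/10 pc)
14.63 − (7.5) = 7.13 = 5 log₁₀(d/10)
d = 10 × 10^(7.13/5) = 10 × 10^1.426 = 266.7 pc.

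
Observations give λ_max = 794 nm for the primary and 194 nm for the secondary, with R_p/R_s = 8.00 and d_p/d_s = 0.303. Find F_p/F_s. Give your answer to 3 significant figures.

2.48

Wien's law: T_p/T_s = λ_s/λ_p = 194/794 = 0.2443.
L_p/L_s = (R_p/R_s)²(T_p/T_s)⁴ = (8.00)²(0.2443)⁴ = 0.2281.
F_p/F_s = (L_p/L_s)/(d_p/d_s)² = 0.2281/(0.303)² = 2.484.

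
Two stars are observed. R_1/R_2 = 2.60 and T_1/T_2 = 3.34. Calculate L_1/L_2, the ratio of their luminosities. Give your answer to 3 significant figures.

841

From the Stefan–Boltzmann law, L ∝ R²T⁴, so
L_1/L_2 = (R_1/R_2)² (T_1/T_2)⁴ = (2.60)² × (3.34)⁴ = 6.760 × 124.4 = 841.3.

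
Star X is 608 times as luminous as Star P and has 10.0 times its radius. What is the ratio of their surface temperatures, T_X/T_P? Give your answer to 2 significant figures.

1.6

L ∝ R²T⁴ gives T ∝ (L/R²)^(1/4), so
T_X/T_P = (608 / 10.0²)^(1/4) = (6.080)^(1/4) = 1.570.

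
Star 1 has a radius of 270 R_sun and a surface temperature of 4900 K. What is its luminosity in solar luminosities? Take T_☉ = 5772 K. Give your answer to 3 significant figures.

L/L_☉ = (R/R_☉)² (T/T_☉)⁴ = (270)² × (4900/5772)⁴
       = 7.290×10^4 × (0.8489)⁴ = 7.290×10^4 × 0.5194 = 3.786×10^4.

3.79×10^4 solar luminosities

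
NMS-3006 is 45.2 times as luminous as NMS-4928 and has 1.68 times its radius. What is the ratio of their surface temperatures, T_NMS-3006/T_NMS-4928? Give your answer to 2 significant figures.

2.0

L ∝ R²T⁴ gives T ∝ (L/R²)^(1/4), so
T_NMS-3006/T_NMS-4928 = (45.2 / 1.68²)^(1/4) = (16.01)^(1/4) = 2.000.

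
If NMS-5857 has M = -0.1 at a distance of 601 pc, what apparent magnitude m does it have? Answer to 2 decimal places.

8.79

m = M + 5 log₁₀(d/10 pc) = -0.1 + 5 log₁₀(601/10)
  = -0.1 + 5 × 1.779 = -0.1 + 8.89 = 8.79.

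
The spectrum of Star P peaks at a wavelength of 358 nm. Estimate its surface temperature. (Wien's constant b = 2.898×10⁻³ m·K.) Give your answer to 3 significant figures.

8.09×10^3 K

T = b/λ_max = 2.898×10⁻³ / (358×10⁻⁹) = 8095 K.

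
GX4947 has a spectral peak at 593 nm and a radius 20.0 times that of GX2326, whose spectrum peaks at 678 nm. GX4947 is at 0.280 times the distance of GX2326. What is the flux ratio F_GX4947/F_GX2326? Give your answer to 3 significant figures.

Wien's law: T_GX4947/T_GX2326 = λ_GX2326/λ_GX4947 = 678/593 = 1.143.
L_GX4947/L_GX2326 = (R_GX4947/R_GX2326)²(T_GX4947/T_GX2326)⁴ = (20.0)²(1.143)⁴ = 683.5.
F_GX4947/F_GX2326 = (L_GX4947/L_GX2326)/(d_GX4947/d_GX2326)² = 683.5/(0.280)² = 8719.

8.72×10^3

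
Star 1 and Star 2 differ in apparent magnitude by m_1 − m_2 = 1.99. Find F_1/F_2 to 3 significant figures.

0.160

F_1/F_2 = 10^(−(m_1 − m_2)/2.5) = 10^(-1.99/2.5) = 10^-0.796 = 0.1600.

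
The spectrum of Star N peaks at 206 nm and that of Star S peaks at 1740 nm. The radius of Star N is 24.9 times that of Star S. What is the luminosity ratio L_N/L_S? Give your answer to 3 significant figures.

3.16×10^6

Wien's law gives T ∝ 1/λ_max, so T_N/T_S = λ_S/λ_N = 1740/206 = 8.447.
Then L ∝ R²T⁴ gives L_N/L_S = (24.9)² × (8.447)⁴ = 620.0 × 5090 = 3.156×10^6.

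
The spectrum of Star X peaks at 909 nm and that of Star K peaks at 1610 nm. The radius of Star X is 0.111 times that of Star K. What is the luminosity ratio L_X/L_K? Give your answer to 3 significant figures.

Wien's law gives T ∝ 1/λ_max, so T_X/T_K = λ_K/λ_X = 1610/909 = 1.771.
Then L ∝ R²T⁴ gives L_X/L_K = (0.111)² × (1.771)⁴ = 0.01232 × 9.841 = 0.1213.

0.121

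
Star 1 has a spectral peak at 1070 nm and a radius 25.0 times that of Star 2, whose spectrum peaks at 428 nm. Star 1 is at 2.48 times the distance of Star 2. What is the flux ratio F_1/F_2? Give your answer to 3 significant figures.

2.60

Wien's law: T_1/T_2 = λ_2/λ_1 = 428/1070 = 0.4000.
L_1/L_2 = (R_1/R_2)²(T_1/T_2)⁴ = (25.0)²(0.4000)⁴ = 16.00.
F_1/F_2 = (L_1/L_2)/(d_1/d_2)² = 16.00/(2.48)² = 2.601.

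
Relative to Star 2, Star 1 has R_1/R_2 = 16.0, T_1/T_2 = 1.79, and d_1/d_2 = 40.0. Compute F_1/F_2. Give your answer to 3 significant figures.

L_1/L_2 = (R_1/R_2)²(T_1/T_2)⁴ = (16.0)² × (1.79)⁴ = 2628.
F_1/F_2 = (L_1/L_2)/(d_1/d_2)² = 2628 / (40.0)² = 1.643.

1.64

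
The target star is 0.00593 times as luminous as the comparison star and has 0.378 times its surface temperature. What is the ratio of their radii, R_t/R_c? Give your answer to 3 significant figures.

L ∝ R²T⁴ gives R ∝ √L / T², so
R_t/R_c = √(0.00593) / (0.378)² = 0.07701 / 0.1429 = 0.5389.

0.539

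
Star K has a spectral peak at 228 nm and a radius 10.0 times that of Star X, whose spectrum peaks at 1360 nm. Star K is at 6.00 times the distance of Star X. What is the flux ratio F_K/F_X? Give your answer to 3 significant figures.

3.52×10^3

Wien's law: T_K/T_X = λ_X/λ_K = 1360/228 = 5.965.
L_K/L_X = (R_K/R_X)²(T_K/T_X)⁴ = (10.0)²(5.965)⁴ = 1.266×10^5.
F_K/F_X = (L_K/L_X)/(d_K/d_X)² = 1.266×10^5/(6.00)² = 3517.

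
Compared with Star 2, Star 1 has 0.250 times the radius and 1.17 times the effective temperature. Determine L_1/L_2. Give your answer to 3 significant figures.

0.117

From the Stefan–Boltzmann law, L ∝ R²T⁴, so
L_1/L_2 = (R_1/R_2)² (T_1/T_2)⁴ = (0.250)² × (1.17)⁴ = 0.06250 × 1.874 = 0.1171.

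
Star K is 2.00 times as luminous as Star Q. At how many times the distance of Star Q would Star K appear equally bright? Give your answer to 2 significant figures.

1.4

Equal flux requires L_K/d_K² = L_Q/d_Q², so d_K/d_Q = √(L_K/L_Q)
= √(2.00) = 1.414.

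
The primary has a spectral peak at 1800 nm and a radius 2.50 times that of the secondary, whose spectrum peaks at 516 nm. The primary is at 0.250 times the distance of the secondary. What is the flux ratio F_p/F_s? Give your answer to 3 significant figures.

0.675

Wien's law: T_p/T_s = λ_s/λ_p = 516/1800 = 0.2867.
L_p/L_s = (R_p/R_s)²(T_p/T_s)⁴ = (2.50)²(0.2867)⁴ = 0.04221.
F_p/F_s = (L_p/L_s)/(d_p/d_s)² = 0.04221/(0.250)² = 0.6753.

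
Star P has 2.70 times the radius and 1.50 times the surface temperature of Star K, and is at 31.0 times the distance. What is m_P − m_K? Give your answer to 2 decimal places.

L_P/L_K = (2.70)²(1.50)⁴ = 36.91.
F_P/F_K = (L_P/L_K)/(d_P/d_K)² = 36.91/961.0 = 0.03840.
m_P − m_K = −2.5 log₁₀(0.03840) = 3.54.

3.54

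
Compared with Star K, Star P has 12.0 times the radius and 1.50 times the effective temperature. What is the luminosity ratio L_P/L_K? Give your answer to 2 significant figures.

7.3×10^2

From the Stefan–Boltzmann law, L ∝ R²T⁴, so
L_P/L_K = (R_P/R_K)² (T_P/T_K)⁴ = (12.0)² × (1.50)⁴ = 144.0 × 5.062 = 729.0.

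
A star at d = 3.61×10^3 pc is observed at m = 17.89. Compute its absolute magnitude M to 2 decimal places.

5.10

M = m − 5 log₁₀(d/10 pc) = 17.89 − 5 log₁₀(3.61×10^3/10)
  = 17.89 − 5 × 2.558 = 17.89 − 12.79 = 5.10.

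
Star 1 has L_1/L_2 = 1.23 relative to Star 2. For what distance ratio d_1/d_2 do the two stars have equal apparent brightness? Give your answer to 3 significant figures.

Equal flux requires L_1/d_1² = L_2/d_2², so d_1/d_2 = √(L_1/L_2)
= √(1.23) = 1.109.

1.11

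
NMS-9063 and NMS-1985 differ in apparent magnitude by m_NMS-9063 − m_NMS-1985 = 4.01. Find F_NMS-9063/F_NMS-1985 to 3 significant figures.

0.0249

F_NMS-9063/F_NMS-1985 = 10^(−(m_NMS-9063 − m_NMS-1985)/2.5) = 10^(-4.01/2.5) = 10^-1.604 = 0.02489.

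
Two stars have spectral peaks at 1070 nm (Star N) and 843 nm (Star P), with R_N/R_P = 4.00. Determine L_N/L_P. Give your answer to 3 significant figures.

6.16

Wien's law gives T ∝ 1/λ_max, so T_N/T_P = λ_P/λ_N = 843/1070 = 0.7879.
Then L ∝ R²T⁴ gives L_N/L_P = (4.00)² × (0.7879)⁴ = 16.00 × 0.3853 = 6.164.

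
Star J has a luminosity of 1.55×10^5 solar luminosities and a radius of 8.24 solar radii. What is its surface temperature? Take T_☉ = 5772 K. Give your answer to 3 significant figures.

T/T_☉ = (L/L_☉)^(1/4) / (R/R_☉)^(1/2)
T = 5772 × (1.55×10^5)^(1/4) / √(8.24) = 5772 × 19.84 / 2.871 = 3.990×10^4 K.

3.99×10^4 K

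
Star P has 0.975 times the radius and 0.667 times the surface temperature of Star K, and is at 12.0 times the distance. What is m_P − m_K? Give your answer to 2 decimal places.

L_P/L_K = (0.975)²(0.667)⁴ = 0.1882.
F_P/F_K = (L_P/L_K)/(d_P/d_K)² = 0.1882/144.0 = 0.001307.
m_P − m_K = −2.5 log₁₀(0.001307) = 7.21.

7.21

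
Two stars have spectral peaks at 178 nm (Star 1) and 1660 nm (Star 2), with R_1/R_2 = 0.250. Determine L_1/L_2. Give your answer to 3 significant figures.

473

Wien's law gives T ∝ 1/λ_max, so T_1/T_2 = λ_2/λ_1 = 1660/178 = 9.326.
Then L ∝ R²T⁴ gives L_1/L_2 = (0.250)² × (9.326)⁴ = 0.06250 × 7564 = 472.8.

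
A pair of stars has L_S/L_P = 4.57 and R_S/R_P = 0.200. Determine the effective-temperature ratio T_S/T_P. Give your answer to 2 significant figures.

L ∝ R²T⁴ gives T ∝ (L/R²)^(1/4), so
T_S/T_P = (4.57 / 0.200²)^(1/4) = (114.2)^(1/4) = 3.269.

3.3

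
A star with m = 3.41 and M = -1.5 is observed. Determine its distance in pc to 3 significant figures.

95.9 pc

m − M = 5 log₁₀(d/10 pc)
3.41 − (-1.5) = 4.91 = 5 log₁₀(d/10)
d = 10 × 10^(4.91/5) = 10 × 10^0.982 = 95.94 pc.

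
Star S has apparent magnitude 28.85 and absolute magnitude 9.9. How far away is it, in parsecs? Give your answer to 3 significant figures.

m − M = 5 log₁₀(d/10 pc)
28.85 − (9.9) = 18.95 = 5 log₁₀(d/10)
d = 10 × 10^(18.95/5) = 10 × 10^3.790 = 6.166×10^4 pc.

6.17×10^4 pc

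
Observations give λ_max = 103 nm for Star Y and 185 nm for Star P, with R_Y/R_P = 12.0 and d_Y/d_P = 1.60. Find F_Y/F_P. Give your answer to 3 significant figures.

585

Wien's law: T_Y/T_P = λ_P/λ_Y = 185/103 = 1.796.
L_Y/L_P = (R_Y/R_P)²(T_Y/T_P)⁴ = (12.0)²(1.796)⁴ = 1499.
F_Y/F_P = (L_Y/L_P)/(d_Y/d_P)² = 1499/(1.60)² = 585.4.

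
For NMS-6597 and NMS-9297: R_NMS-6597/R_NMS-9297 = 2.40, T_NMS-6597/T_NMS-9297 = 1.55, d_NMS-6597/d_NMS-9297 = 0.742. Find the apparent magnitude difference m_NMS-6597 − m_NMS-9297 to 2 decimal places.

L_NMS-6597/L_NMS-9297 = (2.40)²(1.55)⁴ = 33.25.
F_NMS-6597/F_NMS-9297 = (L_NMS-6597/L_NMS-9297)/(d_NMS-6597/d_NMS-9297)² = 33.25/0.5506 = 60.39.
m_NMS-6597 − m_NMS-9297 = −2.5 log₁₀(60.39) = -4.45.

-4.45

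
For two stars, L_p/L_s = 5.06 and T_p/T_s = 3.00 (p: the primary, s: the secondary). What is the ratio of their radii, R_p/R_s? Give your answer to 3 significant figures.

0.250

L ∝ R²T⁴ gives R ∝ √L / T², so
R_p/R_s = √(5.06) / (3.00)² = 2.249 / 9.000 = 0.2499.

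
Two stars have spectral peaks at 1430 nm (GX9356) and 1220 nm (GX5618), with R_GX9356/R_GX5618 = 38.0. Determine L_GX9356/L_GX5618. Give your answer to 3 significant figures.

Wien's law gives T ∝ 1/λ_max, so T_GX9356/T_GX5618 = λ_GX5618/λ_GX9356 = 1220/1430 = 0.8531.
Then L ∝ R²T⁴ gives L_GX9356/L_GX5618 = (38.0)² × (0.8531)⁴ = 1444 × 0.5298 = 765.0.

765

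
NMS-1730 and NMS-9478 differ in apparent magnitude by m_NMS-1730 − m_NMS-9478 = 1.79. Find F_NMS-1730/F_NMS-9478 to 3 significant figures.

0.192

F_NMS-1730/F_NMS-9478 = 10^(−(m_NMS-1730 − m_NMS-9478)/2.5) = 10^(-1.79/2.5) = 10^-0.716 = 0.1923.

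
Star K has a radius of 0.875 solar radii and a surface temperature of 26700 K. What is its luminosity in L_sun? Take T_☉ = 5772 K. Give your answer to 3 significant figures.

351 L_sun

L/L_☉ = (R/R_☉)² (T/T_☉)⁴ = (0.875)² × (26700/5772)⁴
       = 0.7656 × (4.626)⁴ = 0.7656 × 457.9 = 350.6.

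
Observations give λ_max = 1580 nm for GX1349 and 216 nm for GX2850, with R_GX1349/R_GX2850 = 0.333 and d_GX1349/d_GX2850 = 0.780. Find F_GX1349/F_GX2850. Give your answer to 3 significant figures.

Wien's law: T_GX1349/T_GX2850 = λ_GX2850/λ_GX1349 = 216/1580 = 0.1367.
L_GX1349/L_GX2850 = (R_GX1349/R_GX2850)²(T_GX1349/T_GX2850)⁴ = (0.333)²(0.1367)⁴ = 3.873×10^-5.
F_GX1349/F_GX2850 = (L_GX1349/L_GX2850)/(d_GX1349/d_GX2850)² = 3.873×10^-5/(0.780)² = 6.366×10^-5.

6.37×10^-5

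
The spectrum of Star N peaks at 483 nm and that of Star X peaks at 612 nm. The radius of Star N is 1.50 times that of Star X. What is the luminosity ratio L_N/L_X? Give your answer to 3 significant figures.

5.80

Wien's law gives T ∝ 1/λ_max, so T_N/T_X = λ_X/λ_N = 612/483 = 1.267.
Then L ∝ R²T⁴ gives L_N/L_X = (1.50)² × (1.267)⁴ = 2.250 × 2.578 = 5.800.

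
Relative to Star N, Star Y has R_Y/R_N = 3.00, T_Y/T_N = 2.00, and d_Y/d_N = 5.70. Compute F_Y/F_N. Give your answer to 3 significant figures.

L_Y/L_N = (R_Y/R_N)²(T_Y/T_N)⁴ = (3.00)² × (2.00)⁴ = 144.0.
F_Y/F_N = (L_Y/L_N)/(d_Y/d_N)² = 144.0 / (5.70)² = 4.432.

4.43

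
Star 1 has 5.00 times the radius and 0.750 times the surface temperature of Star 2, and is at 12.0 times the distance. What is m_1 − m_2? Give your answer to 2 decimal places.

3.15

L_1/L_2 = (5.00)²(0.750)⁴ = 7.910.
F_1/F_2 = (L_1/L_2)/(d_1/d_2)² = 7.910/144.0 = 0.05493.
m_1 − m_2 = −2.5 log₁₀(0.05493) = 3.15.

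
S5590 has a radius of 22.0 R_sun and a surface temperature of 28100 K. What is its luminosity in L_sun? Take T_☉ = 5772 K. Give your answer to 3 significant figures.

2.72×10^5 L_sun

L/L_☉ = (R/R_☉)² (T/T_☉)⁴ = (22.0)² × (28100/5772)⁴
       = 484.0 × (4.868)⁴ = 484.0 × 561.7 = 2.719×10^5.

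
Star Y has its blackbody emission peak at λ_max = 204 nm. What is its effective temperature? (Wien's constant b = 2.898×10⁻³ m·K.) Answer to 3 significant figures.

T = b/λ_max = 2.898×10⁻³ / (204×10⁻⁹) = 1.421×10^4 K.

1.42×10^4 K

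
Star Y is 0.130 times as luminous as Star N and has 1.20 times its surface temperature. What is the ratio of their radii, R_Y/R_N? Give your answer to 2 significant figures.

0.25

L ∝ R²T⁴ gives R ∝ √L / T², so
R_Y/R_N = √(0.130) / (1.20)² = 0.3606 / 1.440 = 0.2504.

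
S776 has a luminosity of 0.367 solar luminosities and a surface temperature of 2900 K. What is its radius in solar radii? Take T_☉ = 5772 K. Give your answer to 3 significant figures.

R/R_☉ = √(L/L_☉) / (T/T_☉)² = √(0.367) / (0.5024)²
       = 0.6058 / 0.2524 = 2.400.

2.40 solar radii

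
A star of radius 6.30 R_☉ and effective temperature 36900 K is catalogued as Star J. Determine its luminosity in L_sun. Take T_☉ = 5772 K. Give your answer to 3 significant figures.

6.63×10^4 L_sun

L/L_☉ = (R/R_☉)² (T/T_☉)⁴ = (6.30)² × (36900/5772)⁴
       = 39.69 × (6.393)⁴ = 39.69 × 1670 = 6.630×10^4.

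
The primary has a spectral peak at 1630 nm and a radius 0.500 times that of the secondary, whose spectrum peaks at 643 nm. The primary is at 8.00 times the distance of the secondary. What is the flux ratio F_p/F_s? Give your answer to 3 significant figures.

Wien's law: T_p/T_s = λ_s/λ_p = 643/1630 = 0.3945.
L_p/L_s = (R_p/R_s)²(T_p/T_s)⁴ = (0.500)²(0.3945)⁴ = 0.006054.
F_p/F_s = (L_p/L_s)/(d_p/d_s)² = 0.006054/(8.00)² = 9.459×10^-5.

9.46×10^-5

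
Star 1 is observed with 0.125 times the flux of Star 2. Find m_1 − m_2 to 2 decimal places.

2.26

m_1 − m_2 = −2.5 log₁₀(F_1/F_2) = −2.5 log₁₀(0.125) = −2.5 × (-0.903) = 2.258.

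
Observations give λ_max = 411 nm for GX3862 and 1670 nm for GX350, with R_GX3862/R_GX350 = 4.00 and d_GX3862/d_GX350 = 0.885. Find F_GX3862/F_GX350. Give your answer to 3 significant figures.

5.57×10^3

Wien's law: T_GX3862/T_GX350 = λ_GX350/λ_GX3862 = 1670/411 = 4.063.
L_GX3862/L_GX350 = (R_GX3862/R_GX350)²(T_GX3862/T_GX350)⁴ = (4.00)²(4.063)⁴ = 4361.
F_GX3862/F_GX350 = (L_GX3862/L_GX350)/(d_GX3862/d_GX350)² = 4361/(0.885)² = 5568.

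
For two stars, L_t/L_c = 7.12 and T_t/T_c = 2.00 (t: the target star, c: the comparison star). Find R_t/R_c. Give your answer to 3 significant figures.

0.667

L ∝ R²T⁴ gives R ∝ √L / T², so
R_t/R_c = √(7.12) / (2.00)² = 2.668 / 4.000 = 0.6671.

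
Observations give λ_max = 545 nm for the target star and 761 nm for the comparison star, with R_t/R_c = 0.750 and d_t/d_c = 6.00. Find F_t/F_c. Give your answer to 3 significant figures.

0.0594

Wien's law: T_t/T_c = λ_c/λ_t = 761/545 = 1.396.
L_t/L_c = (R_t/R_c)²(T_t/T_c)⁴ = (0.750)²(1.396)⁴ = 2.138.
F_t/F_c = (L_t/L_c)/(d_t/d_c)² = 2.138/(6.00)² = 0.05940.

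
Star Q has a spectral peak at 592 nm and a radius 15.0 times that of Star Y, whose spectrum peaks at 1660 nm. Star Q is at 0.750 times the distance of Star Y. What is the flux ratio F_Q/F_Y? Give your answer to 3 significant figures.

2.47×10^4

Wien's law: T_Q/T_Y = λ_Y/λ_Q = 1660/592 = 2.804.
L_Q/L_Y = (R_Q/R_Y)²(T_Q/T_Y)⁴ = (15.0)²(2.804)⁴ = 1.391×10^4.
F_Q/F_Y = (L_Q/L_Y)/(d_Q/d_Y)² = 1.391×10^4/(0.750)² = 2.473×10^4.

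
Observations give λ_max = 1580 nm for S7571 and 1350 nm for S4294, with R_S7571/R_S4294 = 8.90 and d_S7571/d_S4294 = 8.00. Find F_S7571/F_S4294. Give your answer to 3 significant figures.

Wien's law: T_S7571/T_S4294 = λ_S4294/λ_S7571 = 1350/1580 = 0.8544.
L_S7571/L_S4294 = (R_S7571/R_S4294)²(T_S7571/T_S4294)⁴ = (8.90)²(0.8544)⁴ = 42.22.
F_S7571/F_S4294 = (L_S7571/L_S4294)/(d_S7571/d_S4294)² = 42.22/(8.00)² = 0.6596.

0.660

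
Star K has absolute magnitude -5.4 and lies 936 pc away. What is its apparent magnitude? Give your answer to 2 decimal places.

m = M + 5 log₁₀(d/10 pc) = -5.4 + 5 log₁₀(936/10)
  = -5.4 + 5 × 1.971 = -5.4 + 9.86 = 4.46.

4.46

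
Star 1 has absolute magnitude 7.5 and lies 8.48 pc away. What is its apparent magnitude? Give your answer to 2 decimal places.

7.14

m = M + 5 log₁₀(d/10 pc) = 7.5 + 5 log₁₀(8.48/10)
  = 7.5 + 5 × -0.072 = 7.5 + -0.36 = 7.14.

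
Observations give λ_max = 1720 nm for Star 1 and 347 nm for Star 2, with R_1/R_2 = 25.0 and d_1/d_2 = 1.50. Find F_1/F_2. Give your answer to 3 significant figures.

Wien's law: T_1/T_2 = λ_2/λ_1 = 347/1720 = 0.2017.
L_1/L_2 = (R_1/R_2)²(T_1/T_2)⁴ = (25.0)²(0.2017)⁴ = 1.035.
F_1/F_2 = (L_1/L_2)/(d_1/d_2)² = 1.035/(1.50)² = 0.4602.

0.460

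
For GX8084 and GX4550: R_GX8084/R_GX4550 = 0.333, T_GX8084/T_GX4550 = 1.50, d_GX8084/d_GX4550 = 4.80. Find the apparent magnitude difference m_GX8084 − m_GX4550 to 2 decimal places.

L_GX8084/L_GX4550 = (0.333)²(1.50)⁴ = 0.5614.
F_GX8084/F_GX4550 = (L_GX8084/L_GX4550)/(d_GX8084/d_GX4550)² = 0.5614/23.04 = 0.02437.
m_GX8084 − m_GX4550 = −2.5 log₁₀(0.02437) = 4.03.

4.03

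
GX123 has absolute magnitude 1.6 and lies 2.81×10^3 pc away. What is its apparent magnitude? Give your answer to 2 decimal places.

13.84

m = M + 5 log₁₀(d/10 pc) = 1.6 + 5 log₁₀(2.81×10^3/10)
  = 1.6 + 5 × 2.449 = 1.6 + 12.24 = 13.84.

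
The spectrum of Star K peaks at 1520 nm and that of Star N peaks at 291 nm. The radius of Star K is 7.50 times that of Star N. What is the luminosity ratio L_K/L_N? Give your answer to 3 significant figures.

0.0756

Wien's law gives T ∝ 1/λ_max, so T_K/T_N = λ_N/λ_K = 291/1520 = 0.1914.
Then L ∝ R²T⁴ gives L_K/L_N = (7.50)² × (0.1914)⁴ = 56.25 × 0.001343 = 0.07556.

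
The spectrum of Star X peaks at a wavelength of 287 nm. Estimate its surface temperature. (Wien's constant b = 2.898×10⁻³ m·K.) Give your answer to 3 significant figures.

T = b/λ_max = 2.898×10⁻³ / (287×10⁻⁹) = 1.010×10^4 K.

1.01×10^4 K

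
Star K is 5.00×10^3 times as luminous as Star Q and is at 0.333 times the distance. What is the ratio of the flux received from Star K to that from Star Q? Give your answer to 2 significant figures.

4.5×10^4

F = L/(4πd²), so F_K/F_Q = (L_K/L_Q) / (d_K/d_Q)²
= 5.00×10^3 / (0.333)² = 5.00×10^3 / 0.1109 = 4.509×10^4.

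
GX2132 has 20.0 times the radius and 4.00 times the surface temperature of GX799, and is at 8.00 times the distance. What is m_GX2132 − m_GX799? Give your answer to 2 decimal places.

-8.01

L_GX2132/L_GX799 = (20.0)²(4.00)⁴ = 1.024×10^5.
F_GX2132/F_GX799 = (L_GX2132/L_GX799)/(d_GX2132/d_GX799)² = 1.024×10^5/64.00 = 1600.
m_GX2132 − m_GX799 = −2.5 log₁₀(1600) = -8.01.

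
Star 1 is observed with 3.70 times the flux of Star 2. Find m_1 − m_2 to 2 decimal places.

m_1 − m_2 = −2.5 log₁₀(F_1/F_2) = −2.5 log₁₀(3.70) = −2.5 × (0.568) = -1.421.

-1.42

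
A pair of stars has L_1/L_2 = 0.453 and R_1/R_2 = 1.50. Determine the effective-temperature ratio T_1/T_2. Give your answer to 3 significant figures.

L ∝ R²T⁴ gives T ∝ (L/R²)^(1/4), so
T_1/T_2 = (0.453 / 1.50²)^(1/4) = (0.2013)^(1/4) = 0.6699.

0.670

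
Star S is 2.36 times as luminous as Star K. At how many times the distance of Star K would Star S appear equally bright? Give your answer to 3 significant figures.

Equal flux requires L_S/d_S² = L_K/d_K², so d_S/d_K = √(L_S/L_K)
= √(2.36) = 1.536.

1.54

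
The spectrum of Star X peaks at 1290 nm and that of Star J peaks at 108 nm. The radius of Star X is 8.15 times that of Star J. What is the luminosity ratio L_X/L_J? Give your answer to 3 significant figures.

Wien's law gives T ∝ 1/λ_max, so T_X/T_J = λ_J/λ_X = 108/1290 = 0.08372.
Then L ∝ R²T⁴ gives L_X/L_J = (8.15)² × (0.08372)⁴ = 66.42 × 4.913×10^-5 = 0.003263.

0.00326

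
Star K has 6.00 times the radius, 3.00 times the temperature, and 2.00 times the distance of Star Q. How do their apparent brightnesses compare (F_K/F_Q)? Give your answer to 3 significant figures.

729

L_K/L_Q = (R_K/R_Q)²(T_K/T_Q)⁴ = (6.00)² × (3.00)⁴ = 2916.
F_K/F_Q = (L_K/L_Q)/(d_K/d_Q)² = 2916 / (2.00)² = 729.0.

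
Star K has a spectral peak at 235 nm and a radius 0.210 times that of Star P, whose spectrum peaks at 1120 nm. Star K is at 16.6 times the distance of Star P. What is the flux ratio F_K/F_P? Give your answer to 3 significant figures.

Wien's law: T_K/T_P = λ_P/λ_K = 1120/235 = 4.766.
L_K/L_P = (R_K/R_P)²(T_K/T_P)⁴ = (0.210)²(4.766)⁴ = 22.75.
F_K/F_P = (L_K/L_P)/(d_K/d_P)² = 22.75/(16.6)² = 0.08257.

0.0826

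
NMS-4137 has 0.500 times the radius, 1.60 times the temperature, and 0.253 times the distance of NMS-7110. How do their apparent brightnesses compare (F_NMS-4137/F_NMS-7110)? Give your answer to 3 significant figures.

25.6

L_NMS-4137/L_NMS-7110 = (R_NMS-4137/R_NMS-7110)²(T_NMS-4137/T_NMS-7110)⁴ = (0.500)² × (1.60)⁴ = 1.638.
F_NMS-4137/F_NMS-7110 = (L_NMS-4137/L_NMS-7110)/(d_NMS-4137/d_NMS-7110)² = 1.638 / (0.253)² = 25.60.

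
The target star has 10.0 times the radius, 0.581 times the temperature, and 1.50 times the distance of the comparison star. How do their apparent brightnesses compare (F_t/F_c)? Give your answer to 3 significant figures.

L_t/L_c = (R_t/R_c)²(T_t/T_c)⁴ = (10.0)² × (0.581)⁴ = 11.39.
F_t/F_c = (L_t/L_c)/(d_t/d_c)² = 11.39 / (1.50)² = 5.064.

5.06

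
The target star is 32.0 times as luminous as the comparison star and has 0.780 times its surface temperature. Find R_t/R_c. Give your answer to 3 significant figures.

9.30

L ∝ R²T⁴ gives R ∝ √L / T², so
R_t/R_c = √(32.0) / (0.780)² = 5.657 / 0.6084 = 9.298.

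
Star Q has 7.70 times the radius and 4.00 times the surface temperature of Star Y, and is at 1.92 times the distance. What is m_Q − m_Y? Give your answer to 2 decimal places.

L_Q/L_Y = (7.70)²(4.00)⁴ = 1.518×10^4.
F_Q/F_Y = (L_Q/L_Y)/(d_Q/d_Y)² = 1.518×10^4/3.686 = 4117.
m_Q − m_Y = −2.5 log₁₀(4117) = -9.04.

-9.04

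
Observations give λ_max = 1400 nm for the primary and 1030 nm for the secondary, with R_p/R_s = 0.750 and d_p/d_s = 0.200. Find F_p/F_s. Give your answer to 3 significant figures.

Wien's law: T_p/T_s = λ_s/λ_p = 1030/1400 = 0.7357.
L_p/L_s = (R_p/R_s)²(T_p/T_s)⁴ = (0.750)²(0.7357)⁴ = 0.1648.
F_p/F_s = (L_p/L_s)/(d_p/d_s)² = 0.1648/(0.200)² = 4.120.

4.12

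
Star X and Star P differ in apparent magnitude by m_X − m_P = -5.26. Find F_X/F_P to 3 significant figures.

F_X/F_P = 10^(−(m_X − m_P)/2.5) = 10^(5.26/2.5) = 10^2.104 = 127.1.

127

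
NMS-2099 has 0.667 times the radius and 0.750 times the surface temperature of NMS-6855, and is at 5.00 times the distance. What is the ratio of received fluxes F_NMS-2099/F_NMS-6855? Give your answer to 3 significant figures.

0.00563

L_NMS-2099/L_NMS-6855 = (R_NMS-2099/R_NMS-6855)²(T_NMS-2099/T_NMS-6855)⁴ = (0.667)² × (0.750)⁴ = 0.1408.
F_NMS-2099/F_NMS-6855 = (L_NMS-2099/L_NMS-6855)/(d_NMS-2099/d_NMS-6855)² = 0.1408 / (5.00)² = 0.005631.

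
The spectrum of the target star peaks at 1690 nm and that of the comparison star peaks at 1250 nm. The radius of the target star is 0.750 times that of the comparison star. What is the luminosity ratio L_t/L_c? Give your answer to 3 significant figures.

Wien's law gives T ∝ 1/λ_max, so T_t/T_c = λ_c/λ_t = 1250/1690 = 0.7396.
Then L ∝ R²T⁴ gives L_t/L_c = (0.750)² × (0.7396)⁴ = 0.5625 × 0.2993 = 0.1684.

0.168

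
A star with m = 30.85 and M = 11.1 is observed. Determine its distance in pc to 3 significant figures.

8.91×10^4 pc

m − M = 5 log₁₀(d/10 pc)
30.85 − (11.1) = 19.75 = 5 log₁₀(d/10)
d = 10 × 10^(19.75/5) = 10 × 10^3.950 = 8.913×10^4 pc.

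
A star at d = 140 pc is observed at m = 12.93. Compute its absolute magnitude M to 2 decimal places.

M = m − 5 log₁₀(d/10 pc) = 12.93 − 5 log₁₀(140/10)
  = 12.93 − 5 × 1.146 = 12.93 − 5.73 = 7.20.

7.20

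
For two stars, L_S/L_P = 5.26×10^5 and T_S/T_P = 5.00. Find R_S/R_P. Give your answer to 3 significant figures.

L ∝ R²T⁴ gives R ∝ √L / T², so
R_S/R_P = √(5.26×10^5) / (5.00)² = 725.3 / 25.00 = 29.01.

29.0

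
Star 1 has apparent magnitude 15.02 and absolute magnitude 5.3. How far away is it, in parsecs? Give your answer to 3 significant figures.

m − M = 5 log₁₀(d/10 pc)
15.02 − (5.3) = 9.72 = 5 log₁₀(d/10)
d = 10 × 10^(9.72/5) = 10 × 10^1.944 = 879.0 pc.

879 pc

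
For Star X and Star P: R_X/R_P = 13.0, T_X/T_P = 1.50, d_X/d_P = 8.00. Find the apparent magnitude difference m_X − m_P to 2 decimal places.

-2.82

L_X/L_P = (13.0)²(1.50)⁴ = 855.6.
F_X/F_P = (L_X/L_P)/(d_X/d_P)² = 855.6/64.00 = 13.37.
m_X − m_P = −2.5 log₁₀(13.37) = -2.82.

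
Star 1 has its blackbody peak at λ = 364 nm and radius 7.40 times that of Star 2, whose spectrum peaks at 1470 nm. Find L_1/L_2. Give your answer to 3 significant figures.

1.46×10^4

Wien's law gives T ∝ 1/λ_max, so T_1/T_2 = λ_2/λ_1 = 1470/364 = 4.038.
Then L ∝ R²T⁴ gives L_1/L_2 = (7.40)² × (4.038)⁴ = 54.76 × 266.0 = 1.457×10^4.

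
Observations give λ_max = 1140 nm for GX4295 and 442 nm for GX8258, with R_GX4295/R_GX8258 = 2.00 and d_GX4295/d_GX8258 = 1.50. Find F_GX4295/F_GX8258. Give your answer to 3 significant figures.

Wien's law: T_GX4295/T_GX8258 = λ_GX8258/λ_GX4295 = 442/1140 = 0.3877.
L_GX4295/L_GX8258 = (R_GX4295/R_GX8258)²(T_GX4295/T_GX8258)⁴ = (2.00)²(0.3877)⁴ = 0.09039.
F_GX4295/F_GX8258 = (L_GX4295/L_GX8258)/(d_GX4295/d_GX8258)² = 0.09039/(1.50)² = 0.04017.

0.0402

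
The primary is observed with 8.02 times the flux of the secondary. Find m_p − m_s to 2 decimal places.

-2.26

m_p − m_s = −2.5 log₁₀(F_p/F_s) = −2.5 log₁₀(8.02) = −2.5 × (0.904) = -2.260.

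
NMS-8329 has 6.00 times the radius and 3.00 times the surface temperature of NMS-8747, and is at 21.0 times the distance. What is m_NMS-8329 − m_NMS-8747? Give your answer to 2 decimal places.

-2.05

L_NMS-8329/L_NMS-8747 = (6.00)²(3.00)⁴ = 2916.
F_NMS-8329/F_NMS-8747 = (L_NMS-8329/L_NMS-8747)/(d_NMS-8329/d_NMS-8747)² = 2916/441.0 = 6.612.
m_NMS-8329 − m_NMS-8747 = −2.5 log₁₀(6.612) = -2.05.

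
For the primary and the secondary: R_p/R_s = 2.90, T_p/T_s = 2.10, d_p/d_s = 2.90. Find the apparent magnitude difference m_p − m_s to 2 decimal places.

L_p/L_s = (2.90)²(2.10)⁴ = 163.6.
F_p/F_s = (L_p/L_s)/(d_p/d_s)² = 163.6/8.410 = 19.45.
m_p − m_s = −2.5 log₁₀(19.45) = -3.22.

-3.22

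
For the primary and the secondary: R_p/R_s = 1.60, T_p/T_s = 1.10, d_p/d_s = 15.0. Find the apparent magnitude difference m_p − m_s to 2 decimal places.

4.45

L_p/L_s = (1.60)²(1.10)⁴ = 3.748.
F_p/F_s = (L_p/L_s)/(d_p/d_s)² = 3.748/225.0 = 0.01666.
m_p − m_s = −2.5 log₁₀(0.01666) = 4.45.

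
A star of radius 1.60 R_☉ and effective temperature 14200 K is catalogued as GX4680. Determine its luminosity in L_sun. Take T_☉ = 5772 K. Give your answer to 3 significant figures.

L/L_☉ = (R/R_☉)² (T/T_☉)⁴ = (1.60)² × (14200/5772)⁴
       = 2.560 × (2.460)⁴ = 2.560 × 36.63 = 93.78.

93.8 L_sun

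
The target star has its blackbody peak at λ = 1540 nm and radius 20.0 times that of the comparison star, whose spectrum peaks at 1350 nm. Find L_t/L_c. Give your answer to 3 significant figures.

236

Wien's law gives T ∝ 1/λ_max, so T_t/T_c = λ_c/λ_t = 1350/1540 = 0.8766.
Then L ∝ R²T⁴ gives L_t/L_c = (20.0)² × (0.8766)⁴ = 400.0 × 0.5905 = 236.2.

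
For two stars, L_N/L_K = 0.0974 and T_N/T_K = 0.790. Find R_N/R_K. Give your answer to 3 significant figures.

L ∝ R²T⁴ gives R ∝ √L / T², so
R_N/R_K = √(0.0974) / (0.790)² = 0.3121 / 0.6241 = 0.5001.

0.500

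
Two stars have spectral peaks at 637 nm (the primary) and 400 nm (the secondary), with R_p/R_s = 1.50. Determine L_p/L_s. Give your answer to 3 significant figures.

0.350

Wien's law gives T ∝ 1/λ_max, so T_p/T_s = λ_s/λ_p = 400/637 = 0.6279.
Then L ∝ R²T⁴ gives L_p/L_s = (1.50)² × (0.6279)⁴ = 2.250 × 0.1555 = 0.3498.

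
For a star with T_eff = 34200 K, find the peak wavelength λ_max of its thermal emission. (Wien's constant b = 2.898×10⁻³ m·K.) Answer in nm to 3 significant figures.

84.7 nm

λ_max = b/T = 2.898×10⁻³ / 34200 = 8.47×10^-8 m = 84.74 nm.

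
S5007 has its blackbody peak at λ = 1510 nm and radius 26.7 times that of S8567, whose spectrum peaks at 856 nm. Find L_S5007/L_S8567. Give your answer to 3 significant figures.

73.6

Wien's law gives T ∝ 1/λ_max, so T_S5007/T_S8567 = λ_S8567/λ_S5007 = 856/1510 = 0.5669.
Then L ∝ R²T⁴ gives L_S5007/L_S8567 = (26.7)² × (0.5669)⁴ = 712.9 × 0.1033 = 73.62.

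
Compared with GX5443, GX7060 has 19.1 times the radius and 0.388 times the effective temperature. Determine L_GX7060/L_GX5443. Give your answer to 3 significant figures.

8.27

From the Stefan–Boltzmann law, L ∝ R²T⁴, so
L_GX7060/L_GX5443 = (R_GX7060/R_GX5443)² (T_GX7060/T_GX5443)⁴ = (19.1)² × (0.388)⁴ = 364.8 × 0.02266 = 8.268.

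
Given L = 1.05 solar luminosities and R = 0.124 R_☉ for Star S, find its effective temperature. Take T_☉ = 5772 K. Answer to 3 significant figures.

1.66×10^4 K

T/T_☉ = (L/L_☉)^(1/4) / (R/R_☉)^(1/2)
T = 5772 × (1.05)^(1/4) / √(0.124) = 5772 × 1.012 / 0.3521 = 1.659×10^4 K.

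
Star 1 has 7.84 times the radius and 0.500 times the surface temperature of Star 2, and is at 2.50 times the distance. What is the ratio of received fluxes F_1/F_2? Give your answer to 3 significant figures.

0.615

L_1/L_2 = (R_1/R_2)²(T_1/T_2)⁴ = (7.84)² × (0.500)⁴ = 3.842.
F_1/F_2 = (L_1/L_2)/(d_1/d_2)² = 3.842 / (2.50)² = 0.6147.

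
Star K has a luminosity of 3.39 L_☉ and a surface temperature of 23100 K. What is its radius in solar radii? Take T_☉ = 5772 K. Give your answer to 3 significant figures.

0.115 solar radii

R/R_☉ = √(L/L_☉) / (T/T_☉)² = √(3.39) / (4.002)²
       = 1.841 / 16.02 = 0.1150.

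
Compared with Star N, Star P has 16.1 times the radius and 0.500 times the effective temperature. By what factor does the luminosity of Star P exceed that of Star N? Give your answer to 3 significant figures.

16.2

From the Stefan–Boltzmann law, L ∝ R²T⁴, so
L_P/L_N = (R_P/R_N)² (T_P/T_N)⁴ = (16.1)² × (0.500)⁴ = 259.2 × 0.06250 = 16.20.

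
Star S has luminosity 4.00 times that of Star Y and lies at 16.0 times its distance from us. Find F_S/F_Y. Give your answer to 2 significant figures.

F = L/(4πd²), so F_S/F_Y = (L_S/L_Y) / (d_S/d_Y)²
= 4.00 / (16.0)² = 4.00 / 256.0 = 0.01562.

0.016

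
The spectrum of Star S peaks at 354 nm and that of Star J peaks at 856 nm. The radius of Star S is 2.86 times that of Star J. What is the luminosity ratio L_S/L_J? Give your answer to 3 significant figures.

280

Wien's law gives T ∝ 1/λ_max, so T_S/T_J = λ_J/λ_S = 856/354 = 2.418.
Then L ∝ R²T⁴ gives L_S/L_J = (2.86)² × (2.418)⁴ = 8.180 × 34.19 = 279.6.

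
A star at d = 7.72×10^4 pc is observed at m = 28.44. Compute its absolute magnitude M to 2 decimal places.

M = m − 5 log₁₀(d/10 pc) = 28.44 − 5 log₁₀(7.72×10^4/10)
  = 28.44 − 5 × 3.888 = 28.44 − 19.44 = 9.00.

9.00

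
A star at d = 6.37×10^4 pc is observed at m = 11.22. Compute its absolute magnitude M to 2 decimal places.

-7.80

M = m − 5 log₁₀(d/10 pc) = 11.22 − 5 log₁₀(6.37×10^4/10)
  = 11.22 − 5 × 3.804 = 11.22 − 19.02 = -7.80.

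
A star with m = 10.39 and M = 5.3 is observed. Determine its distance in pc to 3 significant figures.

m − M = 5 log₁₀(d/10 pc)
10.39 − (5.3) = 5.09 = 5 log₁₀(d/10)
d = 10 × 10^(5.09/5) = 10 × 10^1.018 = 104.2 pc.

104 pc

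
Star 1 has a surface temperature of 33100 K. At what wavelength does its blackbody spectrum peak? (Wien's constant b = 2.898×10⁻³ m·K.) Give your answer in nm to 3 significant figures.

87.6 nm

λ_max = b/T = 2.898×10⁻³ / 33100 = 8.76×10^-8 m = 87.55 nm.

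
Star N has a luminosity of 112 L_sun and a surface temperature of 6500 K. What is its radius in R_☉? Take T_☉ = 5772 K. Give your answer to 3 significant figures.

R/R_☉ = √(L/L_☉) / (T/T_☉)² = √(112) / (1.126)²
       = 10.58 / 1.268 = 8.345.

8.35 R_☉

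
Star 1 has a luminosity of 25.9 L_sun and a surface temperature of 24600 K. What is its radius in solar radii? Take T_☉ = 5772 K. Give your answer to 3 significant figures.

0.280 solar radii

R/R_☉ = √(L/L_☉) / (T/T_☉)² = √(25.9) / (4.262)²
       = 5.089 / 18.16 = 0.2802.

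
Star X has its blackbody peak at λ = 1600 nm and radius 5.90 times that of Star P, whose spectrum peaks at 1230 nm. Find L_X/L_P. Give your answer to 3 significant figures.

Wien's law gives T ∝ 1/λ_max, so T_X/T_P = λ_P/λ_X = 1230/1600 = 0.7688.
Then L ∝ R²T⁴ gives L_X/L_P = (5.90)² × (0.7688)⁴ = 34.81 × 0.3493 = 12.16.

12.2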